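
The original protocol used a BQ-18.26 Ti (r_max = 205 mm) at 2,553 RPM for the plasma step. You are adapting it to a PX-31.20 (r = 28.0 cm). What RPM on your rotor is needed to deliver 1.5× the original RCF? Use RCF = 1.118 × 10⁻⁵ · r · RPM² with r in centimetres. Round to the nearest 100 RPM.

Original rotor: r = 205 mm = 20.5 cm
RCF = 1.118 × 10⁻⁵ × r × N²
RCF_original = 1.118 × 10⁻⁵ × 20.5 × (2553)² = 1.118 × 10⁻⁵ × 20.5 × 6,517,809 ≈ 1,493.8 × g
Target RCF = 1.5 × 1,493.8 ≈ 2,240.7 × g
2,240.7 = 1.118 × 10⁻⁵ × 28 × N²
N² = 2,240.7 / (31.304 × 10⁻⁵) = 7,157,871
N ≈ √7,157,871 ≈ 2,675.4

≈ 2700 RPM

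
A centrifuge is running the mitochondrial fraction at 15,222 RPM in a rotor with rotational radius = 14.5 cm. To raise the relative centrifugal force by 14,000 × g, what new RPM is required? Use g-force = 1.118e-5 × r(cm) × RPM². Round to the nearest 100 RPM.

Current RCF = 1.118 × 10⁻⁵ × 14.5 × (15222)² = 1.118 × 10⁻⁵ × 14.5 × 231,709,284 ≈ 37,562.4 × g
Target RCF = 37,562.4 + 14,000 = 51,562.4 × g
N² = 51,562.4 / (16.211 × 10⁻⁵) = 318,070,446
N ≈ √318,070,446 ≈ 17,834.5

N₂ ≈ 17800 RPM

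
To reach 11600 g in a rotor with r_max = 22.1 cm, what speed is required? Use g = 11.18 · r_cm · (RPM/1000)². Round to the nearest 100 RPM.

11,600 = 11.18 × 22.1 × (N/1000)²
(N/1000)² = 11,600 / 247.078 = 46.94874
N = 1000 × √46.94874 ≈ 6,851.9

≈ 6900 RPM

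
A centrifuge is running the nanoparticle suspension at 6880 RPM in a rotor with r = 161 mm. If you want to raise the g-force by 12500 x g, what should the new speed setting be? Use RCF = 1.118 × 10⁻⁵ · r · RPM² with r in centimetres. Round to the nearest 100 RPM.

≈ 10800 RPM

r = 161 mm = 16.1 cm
Current RCF = 1.118 × 10⁻⁵ × 16.1 × (6880)² = 1.118 × 10⁻⁵ × 16.1 × 47,334,400 ≈ 8,520.1 × g
Target RCF = 8,520.1 + 12,500 = 21,020.1 × g
N² = 21,020.1 / (17.9998 × 10⁻⁵) = 116,779,631
N ≈ √116,779,631 ≈ 10,806.5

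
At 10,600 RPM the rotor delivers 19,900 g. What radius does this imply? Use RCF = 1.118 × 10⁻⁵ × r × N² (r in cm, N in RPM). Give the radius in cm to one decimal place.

RCF = 1.118 × 10⁻⁵ × r × N²
19900 = 1.118 × 10⁻⁵ × r × (10600)²
r = 19900 / (1.118 × 10⁻⁵ × 112,360,000) = 19900 / 1256.185 ≈ 15.842 cm

r ≈ 15.8 cm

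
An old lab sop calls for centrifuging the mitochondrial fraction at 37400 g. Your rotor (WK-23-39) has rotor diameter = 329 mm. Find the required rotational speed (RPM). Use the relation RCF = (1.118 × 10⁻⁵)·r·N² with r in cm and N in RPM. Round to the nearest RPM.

r = 329 mm / 2 = 164.5 mm = 16.45 cm
RCF = 1.118 × 10⁻⁵ × r × N²
37,400 = 1.118 × 10⁻⁵ × 16.45 × N²
N² = 37,400 / (18.3911 × 10⁻⁵) = 203,359,234
N ≈ √203,359,234 ≈ 14,260.4

≈ 14260 RPM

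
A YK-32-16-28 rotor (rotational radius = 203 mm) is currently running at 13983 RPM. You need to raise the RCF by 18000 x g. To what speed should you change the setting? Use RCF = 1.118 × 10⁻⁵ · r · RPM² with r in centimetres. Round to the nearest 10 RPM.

r = 203 mm = 20.3 cm
Current RCF = 1.118 × 10⁻⁵ × 20.3 × (13983)² = 1.118 × 10⁻⁵ × 20.3 × 195,524,289 ≈ 44,375 × g
Target RCF = 44,375 + 18,000 = 62,375 × g
N² = 62,375 / (22.6954 × 10⁻⁵) = 274,835,429
N ≈ √274,835,429 ≈ 16,578.2

N₂ ≈ 16580 RPM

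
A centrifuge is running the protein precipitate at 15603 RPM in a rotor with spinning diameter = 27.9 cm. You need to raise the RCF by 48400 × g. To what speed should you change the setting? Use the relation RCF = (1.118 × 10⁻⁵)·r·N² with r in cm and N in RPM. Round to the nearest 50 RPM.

N₂ ≈ 23550 RPM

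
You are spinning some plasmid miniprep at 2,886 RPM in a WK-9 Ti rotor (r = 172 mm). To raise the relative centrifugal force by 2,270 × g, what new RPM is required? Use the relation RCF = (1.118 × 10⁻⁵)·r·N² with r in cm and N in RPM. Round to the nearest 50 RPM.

r = 172 mm = 17.2 cm
Current RCF = 1.118 × 10⁻⁵ × 17.2 × (2886)² = 1.118 × 10⁻⁵ × 17.2 × 8,328,996 ≈ 1,601.6 × g
Target RCF = 1,601.6 + 2,270 = 3,871.6 × g
N² = 3,871.6 / (19.2296 × 10⁻⁵) = 20,133,544
N ≈ √20,133,544 ≈ 4,487.0

4500 RPM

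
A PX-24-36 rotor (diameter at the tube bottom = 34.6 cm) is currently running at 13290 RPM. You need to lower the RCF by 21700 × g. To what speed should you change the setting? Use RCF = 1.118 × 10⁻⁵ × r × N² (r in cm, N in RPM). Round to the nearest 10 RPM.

r = 34.6 / 2 = 17.3 cm
Current RCF = 1.118 × 10⁻⁵ × 17.3 × (13290)² = 1.118 × 10⁻⁵ × 17.3 × 176,624,100 ≈ 34,161.6 × g
Target RCF = 34,161.6 − 21,700 = 12,461.6 × g
N² = 12,461.6 / (19.3414 × 10⁻⁵) = 64,429,669
N ≈ √64,429,669 ≈ 8,026.8

N₂ ≈ 8030 RPM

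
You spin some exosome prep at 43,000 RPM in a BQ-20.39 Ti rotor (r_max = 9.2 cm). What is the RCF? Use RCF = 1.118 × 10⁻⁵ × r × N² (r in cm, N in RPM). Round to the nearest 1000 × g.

RCF = 1.118 × 10⁻⁵ × 9.2 × (43000)² = 1.118 × 10⁻⁵ × 9.2 × 1,849,000,000 ≈ 190,180.7 × g

190000 g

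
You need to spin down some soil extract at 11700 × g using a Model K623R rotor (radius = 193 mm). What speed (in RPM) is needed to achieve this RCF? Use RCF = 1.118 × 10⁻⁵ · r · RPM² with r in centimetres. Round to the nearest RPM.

7364 RPM

r = 193 mm = 19.3 cm
RCF = 1.118 × 10⁻⁵ × r × N²
11,700 = 1.118 × 10⁻⁵ × 19.3 × N²
N² = 11,700 / (21.5774 × 10⁻⁵) = 54,223,400
N ≈ √54,223,400 ≈ 7,363.7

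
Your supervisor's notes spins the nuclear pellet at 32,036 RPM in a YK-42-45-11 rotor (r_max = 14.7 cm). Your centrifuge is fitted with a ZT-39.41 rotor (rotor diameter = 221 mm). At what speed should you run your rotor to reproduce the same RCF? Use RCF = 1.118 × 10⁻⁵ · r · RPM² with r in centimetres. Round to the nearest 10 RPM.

≈ 36950 RPM

RCF_original = 1.118 × 10⁻⁵ × 14.7 × (32036)² = 1.118 × 10⁻⁵ × 14.7 × 1,026,305,296 ≈ 168,669.2 × g
Your rotor: r = 221 mm / 2 = 110.5 mm = 11.05 cm
168,669.2 = 1.118 × 10⁻⁵ × 11.05 × N²
N² = 168,669.2 / (12.3539 × 10⁻⁵) = 1,365,311,359
N ≈ √1,365,311,359 ≈ 36,950.1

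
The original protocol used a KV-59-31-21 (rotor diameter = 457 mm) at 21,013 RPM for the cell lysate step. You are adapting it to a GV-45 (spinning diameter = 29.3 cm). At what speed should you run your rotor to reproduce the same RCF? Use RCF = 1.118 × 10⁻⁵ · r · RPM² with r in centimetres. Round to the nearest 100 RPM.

26200 RPM

Original rotor: r = 457 mm / 2 = 228.5 mm = 22.85 cm
RCF = 1.118 × 10⁻⁵ × r × N²
RCF_original = 1.118 × 10⁻⁵ × 22.85 × (21013)² = 1.118 × 10⁻⁵ × 22.85 × 441,546,169 ≈ 112,798.7 × g
Your rotor: r = 29.3 / 2 = 14.65 cm
112,798.7 = 1.118 × 10⁻⁵ × 14.65 × N²
N² = 112,798.7 / (16.3787 × 10⁻⁵) = 688,691,410
N ≈ √688,691,410 ≈ 26,242.9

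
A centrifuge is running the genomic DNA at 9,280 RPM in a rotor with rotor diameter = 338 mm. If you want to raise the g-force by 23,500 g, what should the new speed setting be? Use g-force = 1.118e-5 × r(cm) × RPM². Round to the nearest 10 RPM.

r = 338 mm / 2 = 169 mm = 16.9 cm
Current RCF = 1.118 × 10⁻⁵ × 16.9 × (9280)² = 1.118 × 10⁻⁵ × 16.9 × 86,118,400 ≈ 16,271.4 × g
Target RCF = 16,271.4 + 23,500 = 39,771.4 × g
N² = 39,771.4 / (18.8942 × 10⁻⁵) = 210,495,284
N ≈ √210,495,284 ≈ 14,508.5

≈ 14510 RPM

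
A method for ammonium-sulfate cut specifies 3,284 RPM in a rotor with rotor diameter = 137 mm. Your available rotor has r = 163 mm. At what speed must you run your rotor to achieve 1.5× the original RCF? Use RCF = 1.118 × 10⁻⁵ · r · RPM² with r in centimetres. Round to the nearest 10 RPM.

Original rotor: r = 137 mm / 2 = 68.5 mm = 6.85 cm
RCF = 1.118 × 10⁻⁵ × r × N²
RCF_original = 1.118 × 10⁻⁵ × 6.85 × (3284)² = 1.118 × 10⁻⁵ × 6.85 × 10,784,656 ≈ 825.9 × g
Target RCF = 1.5 × 825.9 ≈ 1,238.8 × g
Your rotor: r = 163 mm = 16.3 cm
1,238.8 = 1.118 × 10⁻⁵ × 16.3 × N²
N² = 1,238.8 / (18.2234 × 10⁻⁵) = 6,797,853
N ≈ √6,797,853 ≈ 2,607.3

2610 RPM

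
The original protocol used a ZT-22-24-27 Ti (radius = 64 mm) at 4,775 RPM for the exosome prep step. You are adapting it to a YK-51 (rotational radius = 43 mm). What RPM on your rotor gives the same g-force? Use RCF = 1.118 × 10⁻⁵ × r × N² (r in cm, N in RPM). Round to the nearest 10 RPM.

≈ 5830 RPM

Original rotor: r = 64 mm = 6.4 cm
RCF_original = 1.118 × 10⁻⁵ × 6.4 × (4775)² = 1.118 × 10⁻⁵ × 6.4 × 22,800,625 ≈ 1,631.4 × g
Your rotor: r = 43 mm = 4.3 cm
1,631.4 = 1.118 × 10⁻⁵ × 4.3 × N²
N² = 1,631.4 / (4.8074 × 10⁻⁵) = 33,935,183
N ≈ √33,935,183 ≈ 5,825.4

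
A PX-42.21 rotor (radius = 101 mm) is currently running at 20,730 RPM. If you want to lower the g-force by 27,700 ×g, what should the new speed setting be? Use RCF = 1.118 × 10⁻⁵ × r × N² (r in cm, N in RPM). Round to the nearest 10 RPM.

r = 101 mm = 10.1 cm
Current RCF = 1.118 × 10⁻⁵ × 10.1 × (20730)² = 1.118 × 10⁻⁵ × 10.1 × 429,732,900 ≈ 48,524.6 × g
Target RCF = 48,524.6 − 27,700 = 20,824.6 × g
N² = 20,824.6 / (11.2918 × 10⁻⁵) = 184,422,324
N ≈ √184,422,324 ≈ 13,580.2

≈ 13580 RPM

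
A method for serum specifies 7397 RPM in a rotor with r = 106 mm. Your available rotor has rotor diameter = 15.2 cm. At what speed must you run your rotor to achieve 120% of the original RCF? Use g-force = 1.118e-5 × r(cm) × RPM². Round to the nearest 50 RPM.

≈ 9550 RPM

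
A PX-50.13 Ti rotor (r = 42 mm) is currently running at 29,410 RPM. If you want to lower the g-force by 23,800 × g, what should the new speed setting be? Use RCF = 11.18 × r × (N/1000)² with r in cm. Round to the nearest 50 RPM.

r = 42 mm = 4.2 cm
Current RCF = 11.18 × 4.2 × (29.41)² = 11.18 × 4.2 × 864.9481 ≈ 40,614.5 × g
Target RCF = 40,614.5 − 23,800 = 16,814.5 × g
(N/1000)² = 16,814.5 / 46.956 = 358.0906
N = 1000 × √358.0906 ≈ 18,923.3

18900 RPM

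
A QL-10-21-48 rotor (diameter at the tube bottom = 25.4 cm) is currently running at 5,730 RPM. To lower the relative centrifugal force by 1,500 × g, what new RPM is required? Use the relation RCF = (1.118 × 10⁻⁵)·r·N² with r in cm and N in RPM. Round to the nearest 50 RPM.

N₂ ≈ 4700 RPM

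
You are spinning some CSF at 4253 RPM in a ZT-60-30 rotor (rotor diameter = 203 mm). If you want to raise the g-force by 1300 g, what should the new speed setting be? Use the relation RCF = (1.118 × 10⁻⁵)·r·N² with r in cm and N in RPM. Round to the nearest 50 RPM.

r = 203 mm / 2 = 101.5 mm = 10.15 cm
Current RCF = 1.118 × 10⁻⁵ × 10.15 × (4253)² = 1.118 × 10⁻⁵ × 10.15 × 18,088,009 ≈ 2,052.6 × g
Target RCF = 2,052.6 + 1,300 = 3,352.6 × g
N² = 3,352.6 / (11.3477 × 10⁻⁵) = 29,544,313
N ≈ √29,544,313 ≈ 5,435.5

≈ 5450 RPM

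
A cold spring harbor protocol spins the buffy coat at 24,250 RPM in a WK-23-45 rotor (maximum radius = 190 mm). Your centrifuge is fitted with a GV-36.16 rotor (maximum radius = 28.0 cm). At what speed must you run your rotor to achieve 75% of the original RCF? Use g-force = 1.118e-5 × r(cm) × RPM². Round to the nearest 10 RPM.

17300 RPM

Original rotor: r = 190 mm = 19.0 cm
RCF = 1.118 × 10⁻⁵ × r × N²
RCF_original = 1.118 × 10⁻⁵ × 19 × (24250)² = 1.118 × 10⁻⁵ × 19 × 588,062,500 ≈ 124,916.2 × g
Target RCF = 0.75 × 124,916.2 ≈ 93,687.1 × g
93,687.1 = 1.118 × 10⁻⁵ × 28 × N²
N² = 93,687.1 / (31.304 × 10⁻⁵) = 299,281,561
N ≈ √299,281,561 ≈ 17,299.8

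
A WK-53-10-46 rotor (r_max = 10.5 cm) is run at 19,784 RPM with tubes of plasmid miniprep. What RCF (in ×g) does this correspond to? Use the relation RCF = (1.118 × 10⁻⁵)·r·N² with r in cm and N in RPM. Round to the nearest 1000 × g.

RCF = 1.118 × 10⁻⁵ × r × N²
RCF = 1.118 × 10⁻⁵ × 10.5 × (19784)² = 1.118 × 10⁻⁵ × 10.5 × 391,406,656 ≈ 45,947.2 × g

≈ 46000 ×g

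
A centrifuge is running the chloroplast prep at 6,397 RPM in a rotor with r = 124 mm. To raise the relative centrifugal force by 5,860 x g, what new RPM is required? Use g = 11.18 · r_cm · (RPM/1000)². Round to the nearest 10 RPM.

≈ 9120 RPM

r = 124 mm = 12.4 cm
Current RCF = 11.18 × 12.4 × (6.397)² = 11.18 × 12.4 × 40.921609 ≈ 5,673 × g
Target RCF = 5,673 + 5,860 = 11,533 × g
(N/1000)² = 11,533 / 138.632 = 83.19147
N = 1000 × √83.19147 ≈ 9,120.9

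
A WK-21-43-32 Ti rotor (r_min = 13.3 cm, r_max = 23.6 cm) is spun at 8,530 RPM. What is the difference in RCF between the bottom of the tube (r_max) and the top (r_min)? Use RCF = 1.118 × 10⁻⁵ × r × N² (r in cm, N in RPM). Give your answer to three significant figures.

RCF_max = 1.118 × 10⁻⁵ × 23.6 × (8530)² = 1.118 × 10⁻⁵ × 23.6 × 72,760,900 ≈ 19,197.8 × g
RCF_min = 1.118 × 10⁻⁵ × 13.3 × (8530)² = 1.118 × 10⁻⁵ × 13.3 × 72,760,900 ≈ 10,819.1 × g
ΔRCF = 19,197.8 − 10,819.1 = 8,378.7

8380 x g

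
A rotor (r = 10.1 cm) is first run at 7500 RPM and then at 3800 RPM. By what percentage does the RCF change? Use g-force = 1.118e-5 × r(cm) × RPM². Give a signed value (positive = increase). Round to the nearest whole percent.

-74%

RCF ∝ N², so the ratio is (3800/7500)² = (0.506667)² = 0.2567.
Change = 0.2567 − 1 = -0.7433 → -74.3%.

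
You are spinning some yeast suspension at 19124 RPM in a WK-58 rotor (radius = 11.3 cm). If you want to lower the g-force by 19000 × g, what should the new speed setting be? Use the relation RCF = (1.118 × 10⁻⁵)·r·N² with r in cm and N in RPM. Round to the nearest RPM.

14674 RPM

Current RCF = 1.118 × 10⁻⁵ × 11.3 × (19124)² = 1.118 × 10⁻⁵ × 11.3 × 365,727,376 ≈ 46,203.8 × g
Target RCF = 46,203.8 − 19,000 = 27,203.8 × g
N² = 27,203.8 / (12.6334 × 10⁻⁵) = 215,332,373
N ≈ √215,332,373 ≈ 14,674.2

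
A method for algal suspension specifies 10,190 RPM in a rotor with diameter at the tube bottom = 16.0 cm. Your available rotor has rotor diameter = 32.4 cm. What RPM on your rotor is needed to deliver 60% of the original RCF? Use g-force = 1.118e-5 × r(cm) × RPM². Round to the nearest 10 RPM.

≈ 5550 RPM

Original rotor: r = 16.0 / 2 = 8 cm
RCF = 1.118 × 10⁻⁵ × r × N²
RCF_original = 1.118 × 10⁻⁵ × 8 × (10190)² = 1.118 × 10⁻⁵ × 8 × 103,836,100 ≈ 9,287.1 × g
Target RCF = 0.6 × 9,287.1 ≈ 5,572.3 × g
Your rotor: r = 32.4 / 2 = 16.2 cm
5,572.3 = 1.118 × 10⁻⁵ × 16.2 × N²
N² = 5,572.3 / (18.1116 × 10⁻⁵) = 30,766,470
N ≈ √30,766,470 ≈ 5,546.8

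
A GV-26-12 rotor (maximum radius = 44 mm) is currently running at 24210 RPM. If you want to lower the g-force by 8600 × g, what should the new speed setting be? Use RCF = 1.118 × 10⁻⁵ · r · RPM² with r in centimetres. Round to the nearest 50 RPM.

20300 RPM

r = 44 mm = 4.4 cm
Current RCF = 1.118 × 10⁻⁵ × 4.4 × (24210)² = 1.118 × 10⁻⁵ × 4.4 × 586,124,100 ≈ 28,832.6 × g
Target RCF = 28,832.6 − 8,600 = 20,232.6 × g
N² = 20,232.6 / (4.9192 × 10⁻⁵) = 411,298,585
N ≈ √411,298,585 ≈ 20,280.5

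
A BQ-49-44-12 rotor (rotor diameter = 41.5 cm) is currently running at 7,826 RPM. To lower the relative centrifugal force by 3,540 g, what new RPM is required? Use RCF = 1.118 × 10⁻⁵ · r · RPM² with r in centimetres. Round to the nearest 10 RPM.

r = 41.5 / 2 = 20.75 cm
Current RCF = 1.118 × 10⁻⁵ × 20.75 × (7826)² = 1.118 × 10⁻⁵ × 20.75 × 61,246,276 ≈ 14,208.2 × g
Target RCF = 14,208.2 − 3,540 = 10,668.2 × g
N² = 10,668.2 / (23.1985 × 10⁻⁵) = 45,986,594
N ≈ √45,986,594 ≈ 6,781.3

N₂ ≈ 6780 RPM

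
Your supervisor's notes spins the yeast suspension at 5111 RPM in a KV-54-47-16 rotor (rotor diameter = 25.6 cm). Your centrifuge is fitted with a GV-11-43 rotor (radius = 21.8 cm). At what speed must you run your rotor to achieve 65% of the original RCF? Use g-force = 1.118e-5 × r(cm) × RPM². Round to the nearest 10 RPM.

Original rotor: r = 25.6 / 2 = 12.8 cm
RCF = 1.118 × 10⁻⁵ × r × N²
RCF_original = 1.118 × 10⁻⁵ × 12.8 × (5111)² = 1.118 × 10⁻⁵ × 12.8 × 26,122,321 ≈ 3,738.2 × g
Target RCF = 0.65 × 3,738.2 ≈ 2,429.8 × g
2,429.8 = 1.118 × 10⁻⁵ × 21.8 × N²
N² = 2,429.8 / (24.3724 × 10⁻⁵) = 9,969,474
N ≈ √9,969,474 ≈ 3,157.4

3160 RPM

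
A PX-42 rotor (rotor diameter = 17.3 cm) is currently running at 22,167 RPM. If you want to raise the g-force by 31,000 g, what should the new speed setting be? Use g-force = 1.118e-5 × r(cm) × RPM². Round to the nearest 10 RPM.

r = 17.3 / 2 = 8.65 cm
Current RCF = 1.118 × 10⁻⁵ × 8.65 × (22167)² = 1.118 × 10⁻⁵ × 8.65 × 491,375,889 ≈ 47,519.5 × g
Target RCF = 47,519.5 + 31,000 = 78,519.5 × g
N² = 78,519.5 / (9.6707 × 10⁻⁵) = 811,931,918
N ≈ √811,931,918 ≈ 28,494.4

28490 RPM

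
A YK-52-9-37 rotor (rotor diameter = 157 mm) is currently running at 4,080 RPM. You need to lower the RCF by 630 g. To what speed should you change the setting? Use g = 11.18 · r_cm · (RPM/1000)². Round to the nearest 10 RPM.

≈ 3080 RPM

r = 157 mm / 2 = 78.5 mm = 7.85 cm
Current RCF = 11.18 × 7.85 × (4.08)² = 11.18 × 7.85 × 16.6464 ≈ 1,460.9 × g
Target RCF = 1,460.9 − 630 = 830.9 × g
(N/1000)² = 830.9 / 87.763 = 9.467543
N = 1000 × √9.467543 ≈ 3,076.9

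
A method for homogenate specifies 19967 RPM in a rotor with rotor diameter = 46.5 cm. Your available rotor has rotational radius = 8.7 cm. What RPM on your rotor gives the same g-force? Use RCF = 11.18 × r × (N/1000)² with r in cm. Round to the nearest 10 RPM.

≈ 32640 RPM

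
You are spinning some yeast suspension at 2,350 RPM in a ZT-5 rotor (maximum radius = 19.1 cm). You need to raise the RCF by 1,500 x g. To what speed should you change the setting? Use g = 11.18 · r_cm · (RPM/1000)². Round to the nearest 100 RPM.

3500 RPM

Current RCF = 11.18 × 19.1 × (2.35)² = 11.18 × 19.1 × 5.5225 ≈ 1,179.3 × g
Target RCF = 1,179.3 + 1,500 = 2,679.3 × g
(N/1000)² = 2,679.3 / 213.538 = 12.54718
N = 1000 × √12.54718 ≈ 3,542.2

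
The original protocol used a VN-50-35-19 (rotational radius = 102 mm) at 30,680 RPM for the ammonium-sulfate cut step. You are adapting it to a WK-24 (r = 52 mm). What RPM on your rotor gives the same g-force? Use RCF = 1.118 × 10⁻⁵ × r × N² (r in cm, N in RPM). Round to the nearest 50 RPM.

42950 RPM

Original rotor: r = 102 mm = 10.2 cm
RCF_original = 1.118 × 10⁻⁵ × 10.2 × (30680)² = 1.118 × 10⁻⁵ × 10.2 × 941,262,400 ≈ 107,337.8 × g
Your rotor: r = 52 mm = 5.2 cm
107,337.8 = 1.118 × 10⁻⁵ × 5.2 × N²
N² = 107,337.8 / (5.8136 × 10⁻⁵) = 1,846,322,416
N ≈ √1,846,322,416 ≈ 42,968.9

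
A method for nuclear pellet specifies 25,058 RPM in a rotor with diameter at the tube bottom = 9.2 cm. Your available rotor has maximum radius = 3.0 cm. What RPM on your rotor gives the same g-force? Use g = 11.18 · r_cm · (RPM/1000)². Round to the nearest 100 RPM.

Original rotor: r = 9.2 / 2 = 4.6 cm
RCF_original = 11.18 × 4.6 × (25.058)² = 11.18 × 4.6 × 627.903364 ≈ 32,291.8 × g
32,291.8 = 11.18 × 3 × (N/1000)²
(N/1000)² = 32,291.8 / 33.54 = 962.7847
N = 1000 × √962.7847 ≈ 31,028.8

31000 RPM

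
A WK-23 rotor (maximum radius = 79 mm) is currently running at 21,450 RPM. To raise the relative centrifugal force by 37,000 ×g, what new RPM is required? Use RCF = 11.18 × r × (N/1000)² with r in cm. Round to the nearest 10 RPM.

N₂ ≈ 29650 RPM

r = 79 mm = 7.9 cm
Current RCF = 11.18 × 7.9 × (21.45)² = 11.18 × 7.9 × 460.1025 ≈ 40,637.2 × g
Target RCF = 40,637.2 + 37,000 = 77,637.2 × g
(N/1000)² = 77,637.2 / 88.322 = 879.0245
N = 1000 × √879.0245 ≈ 29,648.3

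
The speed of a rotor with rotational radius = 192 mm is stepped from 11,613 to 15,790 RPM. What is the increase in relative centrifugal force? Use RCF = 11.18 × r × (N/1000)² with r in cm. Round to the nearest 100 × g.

r = 192 mm = 19.2 cm
RCF₁ = 11.18 × 19.2 × (11.613)² = 11.18 × 19.2 × 134.861769 ≈ 28,948.9 × g
RCF₂ = 11.18 × 19.2 × (15.79)² = 11.18 × 19.2 × 249.3241 ≈ 53,518.9 × g
Increase = 53,518.9 − 28,948.9 = 24,570

≈ 24600 g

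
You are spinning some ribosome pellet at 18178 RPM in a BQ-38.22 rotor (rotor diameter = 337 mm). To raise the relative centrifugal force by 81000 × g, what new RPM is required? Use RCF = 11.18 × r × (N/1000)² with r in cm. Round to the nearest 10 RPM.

N₂ ≈ 27580 RPM

r = 337 mm / 2 = 168.5 mm = 16.85 cm
Current RCF = 11.18 × 16.85 × (18.178)² = 11.18 × 16.85 × 330.439684 ≈ 62,249.2 × g
Target RCF = 62,249.2 + 81,000 = 143,249.2 × g
(N/1000)² = 143,249.2 / 188.383 = 760.4147
N = 1000 × √760.4147 ≈ 27,575.6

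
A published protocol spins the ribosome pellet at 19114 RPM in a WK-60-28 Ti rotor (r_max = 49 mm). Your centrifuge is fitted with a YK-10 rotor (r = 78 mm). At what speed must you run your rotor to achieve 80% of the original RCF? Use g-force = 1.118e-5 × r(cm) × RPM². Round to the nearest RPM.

≈ 13550 RPM

Original rotor: r = 49 mm = 4.9 cm
RCF = 1.118 × 10⁻⁵ × r × N²
RCF_original = 1.118 × 10⁻⁵ × 4.9 × (19114)² = 1.118 × 10⁻⁵ × 4.9 × 365,344,996 ≈ 20,014.3 × g
Target RCF = 0.8 × 20,014.3 ≈ 16,011.4 × g
Your rotor: r = 78 mm = 7.8 cm
16,011.4 = 1.118 × 10⁻⁵ × 7.8 × N²
N² = 16,011.4 / (8.7204 × 10⁻⁵) = 183,608,550
N ≈ √183,608,550 ≈ 13,550.2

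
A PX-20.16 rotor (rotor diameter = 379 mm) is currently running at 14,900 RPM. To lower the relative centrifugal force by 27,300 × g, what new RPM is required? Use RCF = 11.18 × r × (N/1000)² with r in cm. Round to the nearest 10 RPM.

r = 379 mm / 2 = 189.5 mm = 18.95 cm
Current RCF = 11.18 × 18.95 × (14.9)² = 11.18 × 18.95 × 222.01 ≈ 47,035.3 × g
Target RCF = 47,035.3 − 27,300 = 19,735.3 × g
(N/1000)² = 19,735.3 / 211.861 = 93.15211
N = 1000 × √93.15211 ≈ 9,651.5

≈ 9650 RPM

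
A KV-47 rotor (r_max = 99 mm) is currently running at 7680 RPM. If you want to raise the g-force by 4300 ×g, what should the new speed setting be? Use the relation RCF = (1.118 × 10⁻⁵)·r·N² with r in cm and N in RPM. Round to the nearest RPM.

r = 99 mm = 9.9 cm
Current RCF = 1.118 × 10⁻⁵ × 9.9 × (7680)² = 1.118 × 10⁻⁵ × 9.9 × 58,982,400 ≈ 6,528.3 × g
Target RCF = 6,528.3 + 4,300 = 10,828.3 × g
N² = 10,828.3 / (11.0682 × 10⁻⁵) = 97,832,529
N ≈ √97,832,529 ≈ 9,891.0

N₂ ≈ 9891 RPM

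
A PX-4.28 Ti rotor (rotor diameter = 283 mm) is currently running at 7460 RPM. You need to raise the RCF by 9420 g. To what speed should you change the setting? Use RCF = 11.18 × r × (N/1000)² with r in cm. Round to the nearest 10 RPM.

N₂ ≈ 10730 RPM

r = 283 mm / 2 = 141.5 mm = 14.15 cm
Current RCF = 11.18 × 14.15 × (7.46)² = 11.18 × 14.15 × 55.6516 ≈ 8,803.9 × g
Target RCF = 8,803.9 + 9,420 = 18,223.9 × g
(N/1000)² = 18,223.9 / 158.197 = 115.1975
N = 1000 × √115.1975 ≈ 10,733.0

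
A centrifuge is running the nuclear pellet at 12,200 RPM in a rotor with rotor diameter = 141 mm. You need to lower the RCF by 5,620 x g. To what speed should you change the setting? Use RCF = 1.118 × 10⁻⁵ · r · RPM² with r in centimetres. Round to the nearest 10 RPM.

8810 RPM

r = 141 mm / 2 = 70.5 mm = 7.05 cm
Current RCF = 1.118 × 10⁻⁵ × 7.05 × (12200)² = 1.118 × 10⁻⁵ × 7.05 × 148,840,000 ≈ 11,731.4 × g
Target RCF = 11,731.4 − 5,620 = 6,111.4 × g
N² = 6,111.4 / (7.8819 × 10⁻⁵) = 77,537,142
N ≈ √77,537,142 ≈ 8,805.5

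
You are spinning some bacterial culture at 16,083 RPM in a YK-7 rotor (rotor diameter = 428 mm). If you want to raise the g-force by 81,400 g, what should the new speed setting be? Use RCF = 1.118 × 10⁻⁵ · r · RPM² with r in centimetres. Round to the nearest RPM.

≈ 24472 RPM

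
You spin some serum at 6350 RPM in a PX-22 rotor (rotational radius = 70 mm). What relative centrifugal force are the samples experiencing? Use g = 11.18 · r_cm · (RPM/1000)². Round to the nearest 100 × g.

r = 70 mm = 7.0 cm
RCF = 11.18 × 7 × (6.35)² = 11.18 × 7 × 40.3225 ≈ 3,155.6 × g

3200 × g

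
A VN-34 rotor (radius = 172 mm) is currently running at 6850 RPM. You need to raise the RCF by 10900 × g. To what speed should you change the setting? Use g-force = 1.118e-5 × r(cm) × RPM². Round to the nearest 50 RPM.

N₂ ≈ 10200 RPM

r = 172 mm = 17.2 cm
Current RCF = 1.118 × 10⁻⁵ × 17.2 × (6850)² = 1.118 × 10⁻⁵ × 17.2 × 46,922,500 ≈ 9,023 × g
Target RCF = 9,023 + 10,900 = 19,923 × g
N² = 19,923 / (19.2296 × 10⁻⁵) = 103,605,899
N ≈ √103,605,899 ≈ 10,178.7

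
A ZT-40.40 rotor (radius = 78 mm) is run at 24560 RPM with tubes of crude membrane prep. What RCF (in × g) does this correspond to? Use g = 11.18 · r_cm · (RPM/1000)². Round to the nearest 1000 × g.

RCF ≈ 53000 × g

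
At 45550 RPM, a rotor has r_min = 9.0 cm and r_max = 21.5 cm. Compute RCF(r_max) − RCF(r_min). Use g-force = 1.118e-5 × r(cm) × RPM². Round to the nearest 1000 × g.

RCF_max = 1.118 × 10⁻⁵ × 21.5 × (45550)² = 1.118 × 10⁻⁵ × 21.5 × 2,074,802,500 ≈ 498,720.3 × g
RCF_min = 1.118 × 10⁻⁵ × 9 × (45550)² = 1.118 × 10⁻⁵ × 9 × 2,074,802,500 ≈ 208,766.6 × g
ΔRCF = 498,720.3 − 208,766.6 = 289,953.7

≈ 290000 ×g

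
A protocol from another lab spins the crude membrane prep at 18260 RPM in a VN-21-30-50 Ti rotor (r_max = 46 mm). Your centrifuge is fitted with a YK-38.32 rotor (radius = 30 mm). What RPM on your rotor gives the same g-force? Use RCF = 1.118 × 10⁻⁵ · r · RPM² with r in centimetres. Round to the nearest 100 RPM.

≈ 22600 RPM

Original rotor: r = 46 mm = 4.6 cm
RCF_original = 1.118 × 10⁻⁵ × 4.6 × (18260)² = 1.118 × 10⁻⁵ × 4.6 × 333,427,600 ≈ 17,147.5 × g
Your rotor: r = 30 mm = 3.0 cm
17,147.5 = 1.118 × 10⁻⁵ × 3 × N²
N² = 17,147.5 / (3.354 × 10⁻⁵) = 511,255,218
N ≈ √511,255,218 ≈ 22,611.0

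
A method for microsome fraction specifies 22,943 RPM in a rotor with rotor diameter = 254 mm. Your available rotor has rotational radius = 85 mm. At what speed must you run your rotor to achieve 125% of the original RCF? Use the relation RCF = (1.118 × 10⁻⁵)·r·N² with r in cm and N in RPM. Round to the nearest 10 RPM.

Original rotor: r = 254 mm / 2 = 127 mm = 12.7 cm
RCF = 1.118 × 10⁻⁵ × r × N²
RCF_original = 1.118 × 10⁻⁵ × 12.7 × (22943)² = 1.118 × 10⁻⁵ × 12.7 × 526,381,249 ≈ 74,738.8 × g
Target RCF = 1.25 × 74,738.8 ≈ 93,423.5 × g
Your rotor: r = 85 mm = 8.5 cm
93,423.5 = 1.118 × 10⁻⁵ × 8.5 × N²
N² = 93,423.5 / (9.503 × 10⁻⁵) = 983,094,812
N ≈ √983,094,812 ≈ 31,354.3

31350 RPM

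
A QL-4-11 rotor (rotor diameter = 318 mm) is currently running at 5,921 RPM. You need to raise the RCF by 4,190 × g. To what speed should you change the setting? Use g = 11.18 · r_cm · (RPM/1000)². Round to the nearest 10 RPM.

r = 318 mm / 2 = 159 mm = 15.9 cm
Current RCF = 11.18 × 15.9 × (5.921)² = 11.18 × 15.9 × 35.058241 ≈ 6,232 × g
Target RCF = 6,232 + 4,190 = 10,422 × g
(N/1000)² = 10,422 / 177.762 = 58.62895
N = 1000 × √58.62895 ≈ 7,657.0

≈ 7660 RPM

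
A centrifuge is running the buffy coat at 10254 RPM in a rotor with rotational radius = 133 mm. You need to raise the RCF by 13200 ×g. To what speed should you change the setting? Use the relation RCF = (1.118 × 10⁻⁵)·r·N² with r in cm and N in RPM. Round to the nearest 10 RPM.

13930 RPM

r = 133 mm = 13.3 cm
Current RCF = 1.118 × 10⁻⁵ × 13.3 × (10254)² = 1.118 × 10⁻⁵ × 13.3 × 105,144,516 ≈ 15,634.4 × g
Target RCF = 15,634.4 + 13,200 = 28,834.4 × g
N² = 28,834.4 / (14.8694 × 10⁻⁵) = 193,917,710
N ≈ √193,917,710 ≈ 13,925.4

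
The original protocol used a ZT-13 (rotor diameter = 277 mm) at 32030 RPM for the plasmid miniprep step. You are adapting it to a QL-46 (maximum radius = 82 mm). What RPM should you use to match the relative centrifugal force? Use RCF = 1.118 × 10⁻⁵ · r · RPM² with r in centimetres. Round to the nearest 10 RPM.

≈ 41630 RPM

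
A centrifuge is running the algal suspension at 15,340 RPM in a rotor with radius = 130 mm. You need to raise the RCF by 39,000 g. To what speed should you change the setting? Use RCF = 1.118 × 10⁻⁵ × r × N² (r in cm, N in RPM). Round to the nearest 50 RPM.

r = 130 mm = 13.0 cm
Current RCF = 1.118 × 10⁻⁵ × 13 × (15340)² = 1.118 × 10⁻⁵ × 13 × 235,315,600 ≈ 34,200.8 × g
Target RCF = 34,200.8 + 39,000 = 73,200.8 × g
N² = 73,200.8 / (14.534 × 10⁻⁵) = 503,652,126
N ≈ √503,652,126 ≈ 22,442.2

≈ 22450 RPM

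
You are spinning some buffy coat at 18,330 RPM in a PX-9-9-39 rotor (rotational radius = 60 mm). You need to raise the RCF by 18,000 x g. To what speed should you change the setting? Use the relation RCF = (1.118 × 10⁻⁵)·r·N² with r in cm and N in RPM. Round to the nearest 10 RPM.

r = 60 mm = 6.0 cm
Current RCF = 1.118 × 10⁻⁵ × 6 × (18330)² = 1.118 × 10⁻⁵ × 6 × 335,988,900 ≈ 22,538.1 × g
Target RCF = 22,538.1 + 18,000 = 40,538.1 × g
N² = 40,538.1 / (6.708 × 10⁻⁵) = 604,324,687
N ≈ √604,324,687 ≈ 24,583.0

N₂ ≈ 24580 RPM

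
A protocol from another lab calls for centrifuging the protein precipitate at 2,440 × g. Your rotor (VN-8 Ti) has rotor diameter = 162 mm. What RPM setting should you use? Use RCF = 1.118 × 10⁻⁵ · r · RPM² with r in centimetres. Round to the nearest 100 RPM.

≈ 5200 RPM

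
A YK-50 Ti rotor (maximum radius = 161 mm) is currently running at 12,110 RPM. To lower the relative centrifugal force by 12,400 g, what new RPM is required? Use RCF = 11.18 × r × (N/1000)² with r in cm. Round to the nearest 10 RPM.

N₂ ≈ 8820 RPM

r = 161 mm = 16.1 cm
Current RCF = 11.18 × 16.1 × (12.11)² = 11.18 × 16.1 × 146.6521 ≈ 26,397.1 × g
Target RCF = 26,397.1 − 12,400 = 13,997.1 × g
(N/1000)² = 13,997.1 / 179.998 = 77.76253
N = 1000 × √77.76253 ≈ 8,818.3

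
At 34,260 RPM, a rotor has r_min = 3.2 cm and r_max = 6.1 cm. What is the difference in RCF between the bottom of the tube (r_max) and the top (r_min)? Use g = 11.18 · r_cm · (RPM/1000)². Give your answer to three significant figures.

≈ 38100 g

RCF_max = 11.18 × 6.1 × (34.26)² = 11.18 × 6.1 × 1,173.7476 ≈ 80,047.2 × g
RCF_min = 11.18 × 3.2 × (34.26)² = 11.18 × 3.2 × 1,173.7476 ≈ 41,992 × g
ΔRCF = 80,047.2 − 41,992 = 38,055.2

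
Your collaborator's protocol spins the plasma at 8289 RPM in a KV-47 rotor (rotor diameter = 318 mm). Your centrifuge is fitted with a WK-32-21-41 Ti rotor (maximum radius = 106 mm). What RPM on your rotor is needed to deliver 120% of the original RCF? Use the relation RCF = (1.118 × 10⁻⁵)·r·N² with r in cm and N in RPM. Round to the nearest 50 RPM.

11100 RPM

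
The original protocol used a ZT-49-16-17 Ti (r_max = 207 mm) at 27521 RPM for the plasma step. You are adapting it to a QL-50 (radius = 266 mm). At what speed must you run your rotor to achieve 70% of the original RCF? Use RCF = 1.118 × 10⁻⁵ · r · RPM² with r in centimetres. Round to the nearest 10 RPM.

20310 RPM

Original rotor: r = 207 mm = 20.7 cm
RCF_original = 1.118 × 10⁻⁵ × 20.7 × (27521)² = 1.118 × 10⁻⁵ × 20.7 × 757,405,441 ≈ 175,283.3 × g
Target RCF = 0.7 × 175,283.3 ≈ 122,698.3 × g
Your rotor: r = 266 mm = 26.6 cm
122,698.3 = 1.118 × 10⁻⁵ × 26.6 × N²
N² = 122,698.3 / (29.7388 × 10⁻⁵) = 412,586,587
N ≈ √412,586,587 ≈ 20,312.2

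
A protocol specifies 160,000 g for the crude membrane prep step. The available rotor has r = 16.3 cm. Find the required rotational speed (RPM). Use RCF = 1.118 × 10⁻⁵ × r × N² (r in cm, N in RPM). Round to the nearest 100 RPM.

160,000 = 1.118 × 10⁻⁵ × 16.3 × N²
N² = 160,000 / (18.2234 × 10⁻⁵) = 877,992,032
N ≈ √877,992,032 ≈ 29,630.9

≈ 29600 RPM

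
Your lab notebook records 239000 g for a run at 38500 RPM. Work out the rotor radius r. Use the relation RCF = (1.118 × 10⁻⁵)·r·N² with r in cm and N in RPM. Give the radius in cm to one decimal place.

239000 = 1.118 × 10⁻⁵ × r × (38500)²
r = 239000 / (1.118 × 10⁻⁵ × 1,482,250,000) = 239000 / 16571.56 ≈ 14.422 cm

≈ 14.4 cm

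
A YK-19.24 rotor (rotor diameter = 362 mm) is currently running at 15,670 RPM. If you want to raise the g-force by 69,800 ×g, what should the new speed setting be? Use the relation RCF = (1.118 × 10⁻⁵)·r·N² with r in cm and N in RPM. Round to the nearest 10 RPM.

r = 362 mm / 2 = 181 mm = 18.1 cm
Current RCF = 1.118 × 10⁻⁵ × 18.1 × (15670)² = 1.118 × 10⁻⁵ × 18.1 × 245,548,900 ≈ 49,688.8 × g
Target RCF = 49,688.8 + 69,800 = 119,488.8 × g
N² = 119,488.8 / (20.2358 × 10⁻⁵) = 590,482,215
N ≈ √590,482,215 ≈ 24,299.8

N₂ ≈ 24300 RPM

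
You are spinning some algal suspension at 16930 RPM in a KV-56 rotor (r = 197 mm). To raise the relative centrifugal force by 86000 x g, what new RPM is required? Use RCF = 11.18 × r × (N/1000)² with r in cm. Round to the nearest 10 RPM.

r = 197 mm = 19.7 cm
Current RCF = 11.18 × 19.7 × (16.93)² = 11.18 × 19.7 × 286.6249 ≈ 63,128 × g
Target RCF = 63,128 + 86,000 = 149,128 × g
(N/1000)² = 149,128 / 220.246 = 677.0974
N = 1000 × √677.0974 ≈ 26,021.1

N₂ ≈ 26020 RPM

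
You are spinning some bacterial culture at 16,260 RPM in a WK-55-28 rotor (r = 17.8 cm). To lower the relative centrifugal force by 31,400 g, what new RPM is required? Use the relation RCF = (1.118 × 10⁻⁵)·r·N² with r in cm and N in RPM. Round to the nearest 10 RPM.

N₂ ≈ 10320 RPM

Current RCF = 1.118 × 10⁻⁵ × 17.8 × (16260)² = 1.118 × 10⁻⁵ × 17.8 × 264,387,600 ≈ 52,614.2 × g
Target RCF = 52,614.2 − 31,400 = 21,214.2 × g
N² = 21,214.2 / (19.9004 × 10⁻⁵) = 106,601,877
N ≈ √106,601,877 ≈ 10,324.8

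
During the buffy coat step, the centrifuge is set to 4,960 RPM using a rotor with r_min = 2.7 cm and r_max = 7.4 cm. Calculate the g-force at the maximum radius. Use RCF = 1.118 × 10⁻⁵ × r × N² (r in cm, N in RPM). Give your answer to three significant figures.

Use r_max = 7.4 cm.
RCF = 1.118 × 10⁻⁵ × r × N²
RCF = 1.118 × 10⁻⁵ × 7.4 × (4960)² = 1.118 × 10⁻⁵ × 7.4 × 24,601,600 ≈ 2,035.3 × g

RCF ≈ 2040 × g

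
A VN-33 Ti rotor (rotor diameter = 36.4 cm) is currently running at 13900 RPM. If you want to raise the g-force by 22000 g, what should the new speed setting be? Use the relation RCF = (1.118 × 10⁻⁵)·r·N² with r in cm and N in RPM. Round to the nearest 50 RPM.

r = 36.4 / 2 = 18.2 cm
Current RCF = 1.118 × 10⁻⁵ × 18.2 × (13900)² = 1.118 × 10⁻⁵ × 18.2 × 193,210,000 ≈ 39,313.6 × g
Target RCF = 39,313.6 + 22,000 = 61,313.6 × g
N² = 61,313.6 / (20.3476 × 10⁻⁵) = 301,330,869
N ≈ √301,330,869 ≈ 17,358.9

N₂ ≈ 17350 RPM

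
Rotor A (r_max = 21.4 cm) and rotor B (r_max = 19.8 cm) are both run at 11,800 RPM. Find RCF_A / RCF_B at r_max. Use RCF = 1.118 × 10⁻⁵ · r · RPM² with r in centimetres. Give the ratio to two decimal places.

1.08

At fixed N, RCF ∝ r, so RCF_A/RCF_B = r_A/r_B = 21.4 / 19.8 = 1.0808.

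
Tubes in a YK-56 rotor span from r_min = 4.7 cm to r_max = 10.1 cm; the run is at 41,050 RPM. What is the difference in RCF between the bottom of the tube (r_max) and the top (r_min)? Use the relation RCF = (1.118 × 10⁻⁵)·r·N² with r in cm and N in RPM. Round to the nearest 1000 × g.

RCF_max = 1.118 × 10⁻⁵ × 10.1 × (41050)² = 1.118 × 10⁻⁵ × 10.1 × 1,685,102,500 ≈ 190,278.4 × g
RCF_min = 1.118 × 10⁻⁵ × 4.7 × (41050)² = 1.118 × 10⁻⁵ × 4.7 × 1,685,102,500 ≈ 88,545.4 × g
ΔRCF = 190,278.4 − 88,545.4 = 101,733

102000 × g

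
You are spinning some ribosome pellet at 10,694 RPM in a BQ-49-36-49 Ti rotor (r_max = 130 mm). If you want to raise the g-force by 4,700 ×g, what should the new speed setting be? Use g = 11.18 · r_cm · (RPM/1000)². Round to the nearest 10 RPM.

N₂ ≈ 12110 RPM

r = 130 mm = 13.0 cm
Current RCF = 11.18 × 13 × (10.694)² = 11.18 × 13 × 114.361636 ≈ 16,621.3 × g
Target RCF = 16,621.3 + 4,700 = 21,321.3 × g
(N/1000)² = 21,321.3 / 145.34 = 146.6995
N = 1000 × √146.6995 ≈ 12,112.0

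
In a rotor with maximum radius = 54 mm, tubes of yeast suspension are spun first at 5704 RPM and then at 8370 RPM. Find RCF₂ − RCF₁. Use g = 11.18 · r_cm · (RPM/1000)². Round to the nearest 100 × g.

r = 54 mm = 5.4 cm
RCF₁ = 11.18 × 5.4 × (5.704)² = 11.18 × 5.4 × 32.535616 ≈ 1,964.2 × g
RCF₂ = 11.18 × 5.4 × (8.37)² = 11.18 × 5.4 × 70.0569 ≈ 4,229.5 × g
Increase = 4,229.5 − 1,964.2 = 2,265.3

2300 × g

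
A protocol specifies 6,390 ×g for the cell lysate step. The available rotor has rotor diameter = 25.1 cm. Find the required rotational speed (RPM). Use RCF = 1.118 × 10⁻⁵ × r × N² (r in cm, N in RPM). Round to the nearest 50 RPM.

≈ 6750 RPM

r = 25.1 / 2 = 12.55 cm
RCF = 1.118 × 10⁻⁵ × r × N²
6,390 = 1.118 × 10⁻⁵ × 12.55 × N²
N² = 6,390 / (14.0309 × 10⁻⁵) = 45,542,339
N ≈ √45,542,339 ≈ 6,748.5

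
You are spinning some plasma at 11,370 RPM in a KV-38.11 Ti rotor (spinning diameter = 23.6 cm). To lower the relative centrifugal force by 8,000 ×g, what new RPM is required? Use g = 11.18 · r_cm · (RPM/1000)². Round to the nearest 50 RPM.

r = 23.6 / 2 = 11.8 cm
Current RCF = 11.18 × 11.8 × (11.37)² = 11.18 × 11.8 × 129.2769 ≈ 17,054.7 × g
Target RCF = 17,054.7 − 8,000 = 9,054.7 × g
(N/1000)² = 9,054.7 / 131.924 = 68.63573
N = 1000 × √68.63573 ≈ 8,284.7

N₂ ≈ 8300 RPM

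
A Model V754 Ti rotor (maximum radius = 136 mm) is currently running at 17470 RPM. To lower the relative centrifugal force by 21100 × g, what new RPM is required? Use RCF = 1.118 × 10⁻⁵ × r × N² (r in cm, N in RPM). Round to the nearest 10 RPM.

r = 136 mm = 13.6 cm
Current RCF = 1.118 × 10⁻⁵ × 13.6 × (17470)² = 1.118 × 10⁻⁵ × 13.6 × 305,200,900 ≈ 46,405.2 × g
Target RCF = 46,405.2 − 21,100 = 25,305.2 × g
N² = 25,305.2 / (15.2048 × 10⁻⁵) = 166,429,022
N ≈ √166,429,022 ≈ 12,900.7

≈ 12900 RPM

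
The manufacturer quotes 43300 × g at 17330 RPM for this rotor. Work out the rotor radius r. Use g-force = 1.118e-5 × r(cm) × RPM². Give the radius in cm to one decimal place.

RCF = 1.118 × 10⁻⁵ × r × N²
43300 = 1.118 × 10⁻⁵ × r × (17330)²
r = 43300 / (1.118 × 10⁻⁵ × 300,328,900) = 43300 / 3357.677 ≈ 12.896 cm

12.9 cm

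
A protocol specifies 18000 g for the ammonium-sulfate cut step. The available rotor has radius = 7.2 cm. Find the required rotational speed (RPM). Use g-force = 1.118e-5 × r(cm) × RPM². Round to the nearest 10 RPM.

≈ 14950 RPM

RCF = 1.118 × 10⁻⁵ × r × N²
18,000 = 1.118 × 10⁻⁵ × 7.2 × N²
N² = 18,000 / (8.0496 × 10⁻⁵) = 223,613,596
N ≈ √223,613,596 ≈ 14,953.7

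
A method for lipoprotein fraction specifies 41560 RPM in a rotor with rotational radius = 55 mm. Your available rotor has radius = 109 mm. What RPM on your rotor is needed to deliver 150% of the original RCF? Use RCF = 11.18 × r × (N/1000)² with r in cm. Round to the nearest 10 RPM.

Original rotor: r = 55 mm = 5.5 cm
RCF_original = 11.18 × 5.5 × (41.56)² = 11.18 × 5.5 × 1,727.2336 ≈ 106,207.6 × g
Target RCF = 1.5 × 106,207.6 ≈ 159,311.4 × g
Your rotor: r = 109 mm = 10.9 cm
159,311.4 = 11.18 × 10.9 × (N/1000)²
(N/1000)² = 159,311.4 / 121.862 = 1307.31
N = 1000 × √1307.31 ≈ 36,156.7

≈ 36160 RPM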